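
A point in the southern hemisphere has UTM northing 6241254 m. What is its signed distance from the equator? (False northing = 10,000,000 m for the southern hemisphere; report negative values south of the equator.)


For southern: actual = 6241254 - 10000000 = -3758746 m

-3758746 m


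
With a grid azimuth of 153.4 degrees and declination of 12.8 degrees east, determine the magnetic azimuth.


magnetic azimuth = grid azimuth - declination (east +ve)
mag_az = 153.4 - 12.8 = 140.6 degrees

140.6 degrees


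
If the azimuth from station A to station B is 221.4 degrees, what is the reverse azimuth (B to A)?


back azimuth = (221.4 + 180) mod 360 = 41.4 degrees

41.4 degrees


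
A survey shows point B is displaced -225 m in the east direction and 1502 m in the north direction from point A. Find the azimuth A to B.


az = atan2(-225, 1502) = -8.5 deg
adjusted to 0-360: 351.5 degrees

351.5 degrees


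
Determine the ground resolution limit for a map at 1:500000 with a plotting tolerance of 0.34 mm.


ground = 0.34 mm * 500000 / 1000 = 170.0 m

170.0 m


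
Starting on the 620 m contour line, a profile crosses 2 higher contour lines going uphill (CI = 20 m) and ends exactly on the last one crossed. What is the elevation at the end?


elevation = 620 + 2 * 20 = 660 m

660 m


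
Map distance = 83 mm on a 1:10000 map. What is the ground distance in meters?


ground = 83 mm * 10000 / 1000 = 830.0 m

830.0 m


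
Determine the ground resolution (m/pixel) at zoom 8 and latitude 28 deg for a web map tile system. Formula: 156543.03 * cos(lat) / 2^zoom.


res = 156543.03 * cos(28) / 2^8 = 156543.03 * 0.88294759 / 256 = 539.92 m/pixel

539.92 m/pixel


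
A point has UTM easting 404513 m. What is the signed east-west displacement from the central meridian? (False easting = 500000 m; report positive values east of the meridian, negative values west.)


displacement = 404513 - 500000 = -95487 m

-95487 m


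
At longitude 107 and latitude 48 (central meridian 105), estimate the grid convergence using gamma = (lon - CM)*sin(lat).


gamma = (107 - 105) * sin(48) = 2 * 0.743145 = 1.486 degrees

1.486 degrees


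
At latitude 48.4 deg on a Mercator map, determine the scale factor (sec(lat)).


SF = 1 / cos(48.4) = 1 / 0.663926 = 1.506

1.506


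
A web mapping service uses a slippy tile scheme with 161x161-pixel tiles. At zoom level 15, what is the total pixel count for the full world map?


tiles per axis = 2^15 = 32768
total tiles = 32768^2 = 1073741824
pixels per axis = 32768 * 161 = 5275648
total pixels = 5275648^2 = 27832461819904

27832461819904 pixels


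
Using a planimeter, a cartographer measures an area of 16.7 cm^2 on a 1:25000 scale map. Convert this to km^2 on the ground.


ground_area = 16.7 * (25000/100)^2 = 1043750.0 m^2 = 1.04375 km^2 ≈ 1.044 km^2

1.044 km^2


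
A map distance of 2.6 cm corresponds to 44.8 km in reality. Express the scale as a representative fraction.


ground = 44.8 km = 4480000 cm; RF denominator = ground / map = 4480000 / 2.6 ≈ 1723077; RF = 1:1723077

1:1723077


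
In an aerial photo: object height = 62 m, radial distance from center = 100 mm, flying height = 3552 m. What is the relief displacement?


d = h * r / H = 62 * 100 / 3552 = 1.75 mm

1.75 mm


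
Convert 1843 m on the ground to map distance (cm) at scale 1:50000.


map_cm = 1843 * 100 / 50000 = 3.686 cm ≈ 3.69 cm

3.69 cm


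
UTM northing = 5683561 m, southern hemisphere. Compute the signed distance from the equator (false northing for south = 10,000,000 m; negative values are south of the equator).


For southern: actual = 5683561 - 10000000 = -4316439 m

-4316439 m


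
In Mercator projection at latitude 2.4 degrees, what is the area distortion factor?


area_distortion = 1/cos^2(2.4) = 1.002

1.002


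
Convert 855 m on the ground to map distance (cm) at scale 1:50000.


map_cm = 855 * 100 / 50000 = 1.71 cm

1.71 cm


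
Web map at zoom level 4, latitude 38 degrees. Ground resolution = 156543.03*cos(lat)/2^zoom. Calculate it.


res = 156543.03 * cos(38) / 2^4 = 156543.03 * 0.78801075 / 16 = 7709.85 m/pixel

7709.85 m/pixel


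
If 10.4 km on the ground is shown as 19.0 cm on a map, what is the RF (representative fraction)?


ground = 10.4 km = 1040000 cm; RF denominator = ground / map = 1040000 / 19.0 ≈ 54737; RF = 1:54737

1:54737


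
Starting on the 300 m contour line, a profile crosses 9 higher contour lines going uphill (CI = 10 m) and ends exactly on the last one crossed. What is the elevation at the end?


elevation = 300 + 9 * 10 = 390 m

390 m


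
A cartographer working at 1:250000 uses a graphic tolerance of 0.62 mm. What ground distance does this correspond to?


ground = 0.62 mm * 250000 / 1000 = 155.0 m

155.0 m


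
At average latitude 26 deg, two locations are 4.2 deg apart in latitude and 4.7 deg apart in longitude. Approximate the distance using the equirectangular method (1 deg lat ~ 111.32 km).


dlat_km = 4.2 * 111.32 = 467.544
dlon_km = 4.7 * 111.32 * cos(26) ≈ 470.253
dist = sqrt(467.544^2 + 470.253^2) ≈ 663.1 km

663.1 km


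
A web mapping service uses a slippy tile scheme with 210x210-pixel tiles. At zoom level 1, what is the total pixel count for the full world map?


tiles per axis = 2^1 = 2
total tiles = 2^2 = 4
pixels per axis = 2 * 210 = 420
total pixels = 420^2 = 176400

176400 pixels


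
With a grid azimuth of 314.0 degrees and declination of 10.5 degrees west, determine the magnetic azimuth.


magnetic azimuth = grid azimuth - declination (east +ve)
mag_az = 314.0 - -10.5 = 324.5 degrees

324.5 degrees


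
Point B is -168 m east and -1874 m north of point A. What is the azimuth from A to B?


az = atan2(-168, -1874) = -174.9 deg
adjusted to 0-360: 185.1 degrees

185.1 degrees


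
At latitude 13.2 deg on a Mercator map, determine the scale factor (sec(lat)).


SF = 1 / cos(13.2) = 1 / 0.973579 = 1.027

1.027


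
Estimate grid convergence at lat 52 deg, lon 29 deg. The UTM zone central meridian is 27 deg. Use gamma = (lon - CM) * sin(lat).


gamma = (29 - 27) * sin(52) = 2 * 0.788011 = 1.576 degrees

1.576 degrees


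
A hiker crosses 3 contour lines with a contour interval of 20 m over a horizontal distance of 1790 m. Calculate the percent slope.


elevation change = 3 * 20 = 60 m
slope = 60 / 1790 * 100 = 3.4%

3.4%


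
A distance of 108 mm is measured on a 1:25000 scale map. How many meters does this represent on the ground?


ground = 108 mm * 25000 / 1000 = 2700.0 m

2700.0 m


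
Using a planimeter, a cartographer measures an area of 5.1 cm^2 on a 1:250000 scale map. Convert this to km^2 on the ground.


ground_area = 5.1 * (250000/100)^2 = 31875000.0 m^2 = 31.875 km^2

31.875 km^2


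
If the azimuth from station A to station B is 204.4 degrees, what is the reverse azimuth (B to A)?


back azimuth = (204.4 + 180) mod 360 = 24.4 degrees

24.4 degrees


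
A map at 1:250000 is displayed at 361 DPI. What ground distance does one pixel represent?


pixel_cm = 2.54 / 361 ≈ 0.007036 cm
ground = pixel_cm * 250000 / 100 = 2.54 * 250000 / (361 * 100) = 635000 / 36100 ≈ 17.59 m

17.59 m


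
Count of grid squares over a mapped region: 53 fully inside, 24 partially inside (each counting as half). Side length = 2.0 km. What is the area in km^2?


effective squares = 53 + 24 * 0.5 = 65.0
area = 65.0 * 4.0 = 260.0 km^2

260.0 km^2


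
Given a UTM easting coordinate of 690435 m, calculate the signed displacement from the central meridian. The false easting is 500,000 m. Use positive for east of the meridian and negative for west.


displacement = 690435 - 500000 = 190435 m

190435 m


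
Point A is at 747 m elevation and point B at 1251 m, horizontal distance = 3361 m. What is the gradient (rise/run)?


gradient = (1251 - 747) / 3361 = 504 / 3361 = 0.15

0.15


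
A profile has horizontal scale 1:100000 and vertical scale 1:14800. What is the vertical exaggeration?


VE = horizontal_scale / vertical_scale = 100000 / 14800 ≈ 6.8

6.8x


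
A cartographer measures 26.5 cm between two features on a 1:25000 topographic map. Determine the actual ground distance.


ground = 26.5 cm * 25000 / 100 = 6625.0 m = 6.625 km

6.625 km


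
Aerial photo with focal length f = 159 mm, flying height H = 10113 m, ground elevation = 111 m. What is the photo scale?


scale = f / (H - h) = 159 mm / 10002 m = 159 / 10002000 = 1:62906

1:62906


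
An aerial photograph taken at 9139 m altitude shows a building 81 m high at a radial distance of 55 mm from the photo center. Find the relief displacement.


d = h * r / H = 81 * 55 / 9139 = 0.49 mm

0.49 mm


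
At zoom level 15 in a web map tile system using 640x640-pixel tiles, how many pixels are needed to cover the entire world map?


tiles per axis = 2^15 = 32768
total tiles = 32768^2 = 1073741824
pixels per axis = 32768 * 640 = 20971520
total pixels = 20971520^2 = 439804651110400

439804651110400 pixels


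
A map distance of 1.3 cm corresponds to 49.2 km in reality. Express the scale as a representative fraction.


ground = 49.2 km = 4920000 cm; RF denominator = ground / map = 4920000 / 1.3 ≈ 3784615; RF = 1:3784615

1:3784615


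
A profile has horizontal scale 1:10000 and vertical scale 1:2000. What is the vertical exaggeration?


VE = horizontal_scale / vertical_scale = 10000 / 2000 = 5.0

5.0x


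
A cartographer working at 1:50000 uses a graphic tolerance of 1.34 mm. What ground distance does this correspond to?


ground = 1.34 mm * 50000 / 1000 = 67.0 m

67.0 m


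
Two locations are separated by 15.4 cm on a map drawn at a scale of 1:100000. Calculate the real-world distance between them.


ground = 15.4 cm * 100000 / 100 = 15400.0 m = 15.4 km

15.4 km


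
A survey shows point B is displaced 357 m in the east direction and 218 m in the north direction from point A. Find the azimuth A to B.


az = atan2(357, 218) = 58.6 deg
adjusted to 0-360: 58.6 degrees

58.6 degrees


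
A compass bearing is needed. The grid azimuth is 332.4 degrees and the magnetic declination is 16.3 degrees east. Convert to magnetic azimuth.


magnetic azimuth = grid azimuth - declination (east +ve)
mag_az = 332.4 - 16.3 = 316.1 degrees

316.1 degrees


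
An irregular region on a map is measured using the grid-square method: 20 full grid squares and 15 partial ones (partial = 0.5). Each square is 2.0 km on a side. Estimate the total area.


effective squares = 20 + 15 * 0.5 = 27.5
area = 27.5 * 4.0 = 110.0 km^2

110.0 km^2


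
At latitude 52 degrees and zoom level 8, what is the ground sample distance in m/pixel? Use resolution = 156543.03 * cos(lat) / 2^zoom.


res = 156543.03 * cos(52) / 2^8 = 156543.03 * 0.61566148 / 256 = 376.47 m/pixel

376.47 m/pixel


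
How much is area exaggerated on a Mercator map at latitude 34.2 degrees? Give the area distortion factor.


area_distortion = 1/cos^2(34.2) = 1.462

1.462


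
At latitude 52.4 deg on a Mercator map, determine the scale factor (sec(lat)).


SF = 1 / cos(52.4) = 1 / 0.610145 = 1.639

1.639


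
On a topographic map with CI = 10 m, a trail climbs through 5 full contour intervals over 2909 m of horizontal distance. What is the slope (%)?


elevation change = 5 * 10 = 50 m
slope = 50 / 2909 * 100 = 1.7%

1.7%


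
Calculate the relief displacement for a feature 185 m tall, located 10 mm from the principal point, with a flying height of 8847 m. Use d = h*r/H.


d = h * r / H = 185 * 10 / 8847 = 0.21 mm

0.21 mm


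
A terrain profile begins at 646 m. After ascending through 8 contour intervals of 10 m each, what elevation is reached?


elevation = 646 + 8 * 10 = 726 m

726 m


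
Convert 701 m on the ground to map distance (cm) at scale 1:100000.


map_cm = 701 * 100 / 100000 = 0.701 cm ≈ 0.7 cm

0.7 cm


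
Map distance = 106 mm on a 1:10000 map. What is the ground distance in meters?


ground = 106 mm * 10000 / 1000 = 1060.0 m

1060.0 m


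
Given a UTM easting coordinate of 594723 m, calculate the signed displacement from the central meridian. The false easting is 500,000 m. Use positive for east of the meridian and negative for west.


displacement = 594723 - 500000 = 94723 m

94723 m


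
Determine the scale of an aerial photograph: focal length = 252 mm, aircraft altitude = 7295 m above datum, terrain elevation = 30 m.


scale = f / (H - h) = 252 mm / 7265 m = 252 / 7265000 = 1:28829

1:28829


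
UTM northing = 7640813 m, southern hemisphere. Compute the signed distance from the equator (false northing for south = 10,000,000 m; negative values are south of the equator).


For southern: actual = 7640813 - 10000000 = -2359187 m

-2359187 m


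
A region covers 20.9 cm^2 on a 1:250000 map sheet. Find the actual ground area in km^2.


ground_area = 20.9 * (250000/100)^2 = 130625000.0 m^2 = 130.625 km^2

130.625 km^2


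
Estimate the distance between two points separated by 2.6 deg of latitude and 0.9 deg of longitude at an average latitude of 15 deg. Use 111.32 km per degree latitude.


dlat_km = 2.6 * 111.32 = 289.432
dlon_km = 0.9 * 111.32 * cos(15) ≈ 96.774
dist = sqrt(289.432^2 + 96.774^2) ≈ 305.2 km

305.2 km


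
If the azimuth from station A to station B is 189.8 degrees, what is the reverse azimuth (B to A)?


back azimuth = (189.8 + 180) mod 360 = 9.8 degrees

9.8 degrees


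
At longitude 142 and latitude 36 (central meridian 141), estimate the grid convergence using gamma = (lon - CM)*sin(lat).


gamma = (142 - 141) * sin(36) = 1 * 0.587785 = 0.588 degrees

0.588 degrees


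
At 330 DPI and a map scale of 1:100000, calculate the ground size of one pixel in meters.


pixel_cm = 2.54 / 330 ≈ 0.007697 cm
ground = pixel_cm * 100000 / 100 = 2.54 * 100000 / (330 * 100) = 254000 / 33000 ≈ 7.7 m

7.7 m


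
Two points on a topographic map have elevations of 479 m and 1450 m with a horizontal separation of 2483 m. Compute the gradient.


gradient = (1450 - 479) / 2483 = 971 / 2483 = 0.3911

0.3911


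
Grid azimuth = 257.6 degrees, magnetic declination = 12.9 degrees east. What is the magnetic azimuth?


magnetic azimuth = grid azimuth - declination (east +ve)
mag_az = 257.6 - 12.9 = 244.7 degrees

244.7 degrees


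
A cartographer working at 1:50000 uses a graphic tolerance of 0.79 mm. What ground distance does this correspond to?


ground = 0.79 mm * 50000 / 1000 = 39.5 m

39.5 m


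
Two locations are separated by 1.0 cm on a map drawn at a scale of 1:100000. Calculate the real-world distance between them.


ground = 1.0 cm * 100000 / 100 = 1000.0 m = 1.0 km

1.0 km


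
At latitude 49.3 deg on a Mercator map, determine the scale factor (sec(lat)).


SF = 1 / cos(49.3) = 1 / 0.652098 = 1.534

1.534


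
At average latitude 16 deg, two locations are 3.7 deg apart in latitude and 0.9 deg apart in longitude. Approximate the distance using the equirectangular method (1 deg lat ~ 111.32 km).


dlat_km = 3.7 * 111.32 = 411.884
dlon_km = 0.9 * 111.32 * cos(16) ≈ 96.307
dist = sqrt(411.884^2 + 96.307^2) ≈ 423.0 km

423.0 km


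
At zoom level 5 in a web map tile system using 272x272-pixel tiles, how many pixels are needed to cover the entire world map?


tiles per axis = 2^5 = 32
total tiles = 32^2 = 1024
pixels per axis = 32 * 272 = 8704
total pixels = 8704^2 = 75759616

75759616 pixels


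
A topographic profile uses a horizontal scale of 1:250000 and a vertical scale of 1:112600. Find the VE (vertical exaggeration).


VE = horizontal_scale / vertical_scale = 250000 / 112600 ≈ 2.2

2.2x


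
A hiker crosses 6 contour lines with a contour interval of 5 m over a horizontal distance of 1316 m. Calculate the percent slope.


elevation change = 6 * 5 = 30 m
slope = 30 / 1316 * 100 = 2.3%

2.3%


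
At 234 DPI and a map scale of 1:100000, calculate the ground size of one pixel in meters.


pixel_cm = 2.54 / 234 ≈ 0.010855 cm
ground = pixel_cm * 100000 / 100 = 2.54 * 100000 / (234 * 100) = 254000 / 23400 ≈ 10.85 m

10.85 m


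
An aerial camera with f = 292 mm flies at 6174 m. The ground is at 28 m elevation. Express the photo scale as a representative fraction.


scale = f / (H - h) = 292 mm / 6146 m = 292 / 6146000 = 1:21048

1:21048


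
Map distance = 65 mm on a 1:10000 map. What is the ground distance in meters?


ground = 65 mm * 10000 / 1000 = 650.0 m

650.0 m


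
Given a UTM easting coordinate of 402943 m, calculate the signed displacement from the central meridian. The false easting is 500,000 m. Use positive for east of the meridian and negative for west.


displacement = 402943 - 500000 = -97057 m

-97057 m


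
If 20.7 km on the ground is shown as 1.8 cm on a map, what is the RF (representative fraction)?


ground = 20.7 km = 2070000 cm; RF denominator = ground / map = 2070000 / 1.8 = 1150000; RF = 1:1150000

1:1150000


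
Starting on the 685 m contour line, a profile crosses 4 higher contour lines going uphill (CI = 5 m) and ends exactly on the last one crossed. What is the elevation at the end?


elevation = 685 + 4 * 5 = 705 m

705 m


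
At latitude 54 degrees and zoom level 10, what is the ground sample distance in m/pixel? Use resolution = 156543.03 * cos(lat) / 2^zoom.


res = 156543.03 * cos(54) / 2^10 = 156543.03 * 0.58778525 / 1024 = 89.86 m/pixel

89.86 m/pixel


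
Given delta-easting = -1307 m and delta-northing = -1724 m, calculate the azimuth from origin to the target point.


az = atan2(-1307, -1724) = -142.8 deg
adjusted to 0-360: 217.2 degrees

217.2 degrees


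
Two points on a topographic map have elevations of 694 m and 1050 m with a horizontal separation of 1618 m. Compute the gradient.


gradient = (1050 - 694) / 1618 = 356 / 1618 = 0.22

0.22


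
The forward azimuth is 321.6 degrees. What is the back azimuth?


back azimuth = (321.6 + 180) mod 360 = 141.6 degrees

141.6 degrees


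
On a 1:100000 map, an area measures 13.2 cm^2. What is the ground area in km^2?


ground_area = 13.2 * (100000/100)^2 = 13200000.0 m^2 = 13.2 km^2

13.2 km^2


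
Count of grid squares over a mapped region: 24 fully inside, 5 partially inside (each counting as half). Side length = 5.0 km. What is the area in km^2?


effective squares = 24 + 5 * 0.5 = 26.5
area = 26.5 * 25.0 = 662.5 km^2

662.5 km^2


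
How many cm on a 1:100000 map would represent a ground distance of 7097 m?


map_cm = 7097 * 100 / 100000 = 7.097 cm ≈ 7.1 cm

7.1 cm


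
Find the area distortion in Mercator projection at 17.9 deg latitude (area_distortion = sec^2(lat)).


area_distortion = 1/cos^2(17.9) = 1.104

1.104


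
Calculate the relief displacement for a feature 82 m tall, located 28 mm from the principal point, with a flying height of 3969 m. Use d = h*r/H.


d = h * r / H = 82 * 28 / 3969 = 0.58 mm

0.58 mm


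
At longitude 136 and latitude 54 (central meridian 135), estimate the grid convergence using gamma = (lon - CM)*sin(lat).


gamma = (136 - 135) * sin(54) = 1 * 0.809017 = 0.809 degrees

0.809 degrees


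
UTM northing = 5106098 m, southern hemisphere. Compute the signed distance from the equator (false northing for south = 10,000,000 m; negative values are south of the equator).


For southern: actual = 5106098 - 10000000 = -4893902 m

-4893902 m


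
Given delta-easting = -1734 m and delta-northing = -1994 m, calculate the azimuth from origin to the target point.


az = atan2(-1734, -1994) = -139.0 deg
adjusted to 0-360: 221.0 degrees

221.0 degrees


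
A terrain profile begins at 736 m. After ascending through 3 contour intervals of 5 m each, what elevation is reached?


elevation = 736 + 3 * 5 = 751 m

751 m


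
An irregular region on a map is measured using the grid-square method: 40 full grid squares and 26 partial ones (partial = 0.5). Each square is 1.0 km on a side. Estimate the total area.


effective squares = 40 + 26 * 0.5 = 53.0
area = 53.0 * 1.0 = 53.0 km^2

53.0 km^2


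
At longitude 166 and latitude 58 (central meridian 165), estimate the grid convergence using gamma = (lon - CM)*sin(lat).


gamma = (166 - 165) * sin(58) = 1 * 0.848048 = 0.848 degrees

0.848 degrees


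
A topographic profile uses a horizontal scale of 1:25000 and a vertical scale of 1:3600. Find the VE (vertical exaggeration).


VE = horizontal_scale / vertical_scale = 25000 / 3600 ≈ 6.9

6.9x


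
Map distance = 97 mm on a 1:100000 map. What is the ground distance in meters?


ground = 97 mm * 100000 / 1000 = 9700.0 m

9700.0 m


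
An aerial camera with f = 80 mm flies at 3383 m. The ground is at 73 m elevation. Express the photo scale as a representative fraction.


scale = f / (H - h) = 80 mm / 3310 m = 80 / 3310000 = 1:41375

1:41375


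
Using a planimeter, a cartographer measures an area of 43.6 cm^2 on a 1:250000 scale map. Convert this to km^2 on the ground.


ground_area = 43.6 * (250000/100)^2 = 272500000.0 m^2 = 272.5 km^2

272.5 km^2


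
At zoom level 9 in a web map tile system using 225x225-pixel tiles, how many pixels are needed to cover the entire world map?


tiles per axis = 2^9 = 512
total tiles = 512^2 = 262144
pixels per axis = 512 * 225 = 115200
total pixels = 115200^2 = 13271040000

13271040000 pixels


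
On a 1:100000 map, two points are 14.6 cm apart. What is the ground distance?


ground = 14.6 cm * 100000 / 100 = 14600.0 m = 14.6 km

14.6 km


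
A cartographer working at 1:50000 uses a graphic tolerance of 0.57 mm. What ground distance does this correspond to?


ground = 0.57 mm * 50000 / 1000 = 28.5 m

28.5 m


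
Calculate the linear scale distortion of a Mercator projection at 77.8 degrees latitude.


SF = 1 / cos(77.8) = 1 / 0.211325 = 4.732

4.732


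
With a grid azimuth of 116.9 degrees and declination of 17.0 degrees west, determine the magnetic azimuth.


magnetic azimuth = grid azimuth - declination (east +ve)
mag_az = 116.9 - -17.0 = 133.9 degrees

133.9 degrees


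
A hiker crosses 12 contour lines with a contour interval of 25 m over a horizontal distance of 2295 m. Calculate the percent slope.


elevation change = 12 * 25 = 300 m
slope = 300 / 2295 * 100 = 13.1%

13.1%


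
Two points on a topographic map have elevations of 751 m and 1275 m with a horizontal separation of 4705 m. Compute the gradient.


gradient = (1275 - 751) / 4705 = 524 / 4705 = 0.1114

0.1114


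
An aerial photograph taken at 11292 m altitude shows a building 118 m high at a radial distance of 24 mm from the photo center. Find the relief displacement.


d = h * r / H = 118 * 24 / 11292 = 0.25 mm

0.25 mm


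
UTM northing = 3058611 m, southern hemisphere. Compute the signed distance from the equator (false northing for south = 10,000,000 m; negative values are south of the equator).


For southern: actual = 3058611 - 10000000 = -6941389 m

-6941389 m


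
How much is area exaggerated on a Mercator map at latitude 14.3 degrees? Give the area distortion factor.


area_distortion = 1/cos^2(14.3) = 1.065

1.065


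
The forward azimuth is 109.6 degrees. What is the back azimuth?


back azimuth = (109.6 + 180) mod 360 = 289.6 degrees

289.6 degrees


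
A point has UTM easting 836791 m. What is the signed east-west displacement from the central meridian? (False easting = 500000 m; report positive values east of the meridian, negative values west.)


displacement = 836791 - 500000 = 336791 m

336791 m


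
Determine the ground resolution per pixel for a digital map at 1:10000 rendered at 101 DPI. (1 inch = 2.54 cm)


pixel_cm = 2.54 / 101 ≈ 0.025149 cm
ground = pixel_cm * 10000 / 100 = 2.54 * 10000 / (101 * 100) = 25400 / 10100 ≈ 2.51 m

2.51 m


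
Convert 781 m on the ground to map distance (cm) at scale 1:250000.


map_cm = 781 * 100 / 250000 = 0.3124 cm ≈ 0.31 cm

0.31 cm


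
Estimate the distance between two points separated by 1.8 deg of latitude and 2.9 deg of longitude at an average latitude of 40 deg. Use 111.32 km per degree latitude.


dlat_km = 1.8 * 111.32 = 200.376
dlon_km = 2.9 * 111.32 * cos(40) ≈ 247.301
dist = sqrt(200.376^2 + 247.301^2) ≈ 318.3 km

318.3 km


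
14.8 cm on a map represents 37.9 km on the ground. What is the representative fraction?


ground = 37.9 km = 3790000 cm; RF denominator = ground / map = 3790000 / 14.8 ≈ 256081; RF = 1:256081

1:256081


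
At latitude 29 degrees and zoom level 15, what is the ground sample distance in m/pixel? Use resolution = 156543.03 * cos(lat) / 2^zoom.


res = 156543.03 * cos(29) / 2^15 = 156543.03 * 0.87461971 / 32768 = 4.18 m/pixel

4.18 m/pixel


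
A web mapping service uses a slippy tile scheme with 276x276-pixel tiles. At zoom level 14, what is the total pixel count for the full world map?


tiles per axis = 2^14 = 16384
total tiles = 16384^2 = 268435456
pixels per axis = 16384 * 276 = 4521984
total pixels = 4521984^2 = 20448339296256

20448339296256 pixels


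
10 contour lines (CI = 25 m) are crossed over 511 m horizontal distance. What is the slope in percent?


elevation change = 10 * 25 = 250 m
slope = 250 / 511 * 100 = 48.9%

48.9%


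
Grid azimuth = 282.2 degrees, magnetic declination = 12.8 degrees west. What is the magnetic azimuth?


magnetic azimuth = grid azimuth - declination (east +ve)
mag_az = 282.2 - -12.8 = 295.0 degrees

295.0 degrees


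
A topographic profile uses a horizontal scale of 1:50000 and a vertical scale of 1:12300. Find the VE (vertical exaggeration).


VE = horizontal_scale / vertical_scale = 50000 / 12300 ≈ 4.1

4.1x


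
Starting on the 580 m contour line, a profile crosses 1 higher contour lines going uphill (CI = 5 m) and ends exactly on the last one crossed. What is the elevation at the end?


elevation = 580 + 1 * 5 = 585 m

585 m


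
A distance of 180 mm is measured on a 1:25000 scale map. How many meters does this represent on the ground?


ground = 180 mm * 25000 / 1000 = 4500.0 m

4500.0 m


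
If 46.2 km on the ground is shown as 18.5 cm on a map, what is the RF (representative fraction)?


ground = 46.2 km = 4620000 cm; RF denominator = ground / map = 4620000 / 18.5 ≈ 249730; RF = 1:249730

1:249730


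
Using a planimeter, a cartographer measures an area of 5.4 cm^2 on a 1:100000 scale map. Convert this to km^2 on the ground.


ground_area = 5.4 * (100000/100)^2 = 5400000.0 m^2 = 5.4 km^2

5.4 km^2


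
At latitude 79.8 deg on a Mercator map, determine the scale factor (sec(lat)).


SF = 1 / cos(79.8) = 1 / 0.177085 = 5.647

5.647


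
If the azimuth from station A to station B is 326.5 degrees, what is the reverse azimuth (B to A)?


back azimuth = (326.5 + 180) mod 360 = 146.5 degrees

146.5 degrees


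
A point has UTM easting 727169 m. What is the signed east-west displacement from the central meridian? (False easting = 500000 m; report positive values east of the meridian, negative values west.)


displacement = 727169 - 500000 = 227169 m

227169 m


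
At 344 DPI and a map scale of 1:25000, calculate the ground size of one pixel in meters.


pixel_cm = 2.54 / 344 ≈ 0.007384 cm
ground = pixel_cm * 25000 / 100 = 2.54 * 25000 / (344 * 100) = 63500 / 34400 ≈ 1.85 m

1.85 m


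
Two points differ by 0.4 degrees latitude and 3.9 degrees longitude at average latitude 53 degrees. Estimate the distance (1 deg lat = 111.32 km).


dlat_km = 0.4 * 111.32 = 44.528
dlon_km = 3.9 * 111.32 * cos(53) ≈ 261.277
dist = sqrt(44.528^2 + 261.277^2) ≈ 265.0 km

265.0 km


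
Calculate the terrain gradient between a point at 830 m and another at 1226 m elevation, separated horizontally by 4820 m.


gradient = (1226 - 830) / 4820 = 396 / 4820 = 0.0822

0.0822


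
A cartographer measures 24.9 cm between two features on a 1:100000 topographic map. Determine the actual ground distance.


ground = 24.9 cm * 100000 / 100 = 24900.0 m = 24.9 km

24.9 km


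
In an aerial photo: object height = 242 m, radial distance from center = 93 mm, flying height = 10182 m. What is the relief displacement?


d = h * r / H = 242 * 93 / 10182 = 2.21 mm

2.21 mm


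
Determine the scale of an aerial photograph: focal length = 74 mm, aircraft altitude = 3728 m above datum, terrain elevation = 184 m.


scale = f / (H - h) = 74 mm / 3544 m = 74 / 3544000 = 1:47892

1:47892


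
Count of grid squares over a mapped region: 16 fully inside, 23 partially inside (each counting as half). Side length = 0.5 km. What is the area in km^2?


effective squares = 16 + 23 * 0.5 = 27.5
area = 27.5 * 0.25 = 6.875 km^2

6.875 km^2


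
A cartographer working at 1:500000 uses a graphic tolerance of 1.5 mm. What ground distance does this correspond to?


ground = 1.5 mm * 500000 / 1000 = 750.0 m

750.0 m


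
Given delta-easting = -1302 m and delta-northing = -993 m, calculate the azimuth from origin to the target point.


az = atan2(-1302, -993) = -127.3 deg
adjusted to 0-360: 232.7 degrees

232.7 degrees


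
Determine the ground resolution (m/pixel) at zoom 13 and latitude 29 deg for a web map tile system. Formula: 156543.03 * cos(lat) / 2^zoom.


res = 156543.03 * cos(29) / 2^13 = 156543.03 * 0.87461971 / 8192 = 16.71 m/pixel

16.71 m/pixel


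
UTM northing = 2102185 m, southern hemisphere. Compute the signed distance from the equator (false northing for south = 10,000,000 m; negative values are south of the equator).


For southern: actual = 2102185 - 10000000 = -7897815 m

-7897815 m


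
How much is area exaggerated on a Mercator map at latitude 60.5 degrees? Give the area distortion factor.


area_distortion = 1/cos^2(60.5) = 4.124

4.124


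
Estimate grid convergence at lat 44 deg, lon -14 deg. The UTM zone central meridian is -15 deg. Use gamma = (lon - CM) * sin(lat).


gamma = (-14 - -15) * sin(44) = 1 * 0.694658 = 0.695 degrees

0.695 degrees


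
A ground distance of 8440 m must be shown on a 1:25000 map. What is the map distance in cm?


map_cm = 8440 * 100 / 25000 = 33.76 cm

33.76 cm


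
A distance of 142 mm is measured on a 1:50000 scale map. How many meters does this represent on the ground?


ground = 142 mm * 50000 / 1000 = 7100.0 m

7100.0 m


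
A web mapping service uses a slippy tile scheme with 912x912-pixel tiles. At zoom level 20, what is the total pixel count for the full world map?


tiles per axis = 2^20 = 1048576
total tiles = 1048576^2 = 1099511627776
pixels per axis = 1048576 * 912 = 956301312
total pixels = 956301312^2 = 914512199332921344

914512199332921344 pixels


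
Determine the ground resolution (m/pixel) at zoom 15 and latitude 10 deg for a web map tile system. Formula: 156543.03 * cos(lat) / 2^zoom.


res = 156543.03 * cos(10) / 2^15 = 156543.03 * 0.98480775 / 32768 = 4.7 m/pixel

4.7 m/pixel


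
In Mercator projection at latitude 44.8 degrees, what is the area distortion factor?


area_distortion = 1/cos^2(44.8) = 1.986

1.986


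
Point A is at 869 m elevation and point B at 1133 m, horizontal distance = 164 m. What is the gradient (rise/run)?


gradient = (1133 - 869) / 164 = 264 / 164 = 1.6098

1.6098


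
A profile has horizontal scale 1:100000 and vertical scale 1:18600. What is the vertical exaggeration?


VE = horizontal_scale / vertical_scale = 100000 / 18600 ≈ 5.4

5.4x


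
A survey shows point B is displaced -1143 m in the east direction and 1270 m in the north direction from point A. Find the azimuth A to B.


az = atan2(-1143, 1270) = -42.0 deg
adjusted to 0-360: 318.0 degrees

318.0 degrees


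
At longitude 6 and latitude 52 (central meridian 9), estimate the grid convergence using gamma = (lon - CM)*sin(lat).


gamma = (6 - 9) * sin(52) = -3 * 0.788011 = -2.364 degrees

-2.364 degrees


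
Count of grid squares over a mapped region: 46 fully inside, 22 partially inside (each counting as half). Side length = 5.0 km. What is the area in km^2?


effective squares = 46 + 22 * 0.5 = 57.0
area = 57.0 * 25.0 = 1425.0 km^2

1425.0 km^2


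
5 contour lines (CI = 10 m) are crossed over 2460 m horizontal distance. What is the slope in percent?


elevation change = 5 * 10 = 50 m
slope = 50 / 2460 * 100 = 2.0%

2.0%


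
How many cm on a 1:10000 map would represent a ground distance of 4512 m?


map_cm = 4512 * 100 / 10000 = 45.12 cm

45.12 cm


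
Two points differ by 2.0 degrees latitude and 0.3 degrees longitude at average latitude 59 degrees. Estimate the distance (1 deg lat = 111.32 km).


dlat_km = 2.0 * 111.32 = 222.64
dlon_km = 0.3 * 111.32 * cos(59) ≈ 17.2
dist = sqrt(222.64^2 + 17.2^2) ≈ 223.3 km

223.3 km


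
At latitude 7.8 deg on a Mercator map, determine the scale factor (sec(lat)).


SF = 1 / cos(7.8) = 1 / 0.990748 = 1.009

1.009


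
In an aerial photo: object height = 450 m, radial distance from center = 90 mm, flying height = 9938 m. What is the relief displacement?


d = h * r / H = 450 * 90 / 9938 = 4.08 mm

4.08 mm


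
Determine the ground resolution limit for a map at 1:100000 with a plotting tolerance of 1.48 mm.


ground = 1.48 mm * 100000 / 1000 = 148.0 m

148.0 m


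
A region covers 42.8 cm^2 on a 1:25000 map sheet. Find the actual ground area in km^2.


ground_area = 42.8 * (25000/100)^2 = 2675000.0 m^2 = 2.675 km^2

2.675 km^2


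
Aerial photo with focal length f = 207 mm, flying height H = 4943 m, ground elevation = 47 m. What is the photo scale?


scale = f / (H - h) = 207 mm / 4896 m = 207 / 4896000 = 1:23652

1:23652


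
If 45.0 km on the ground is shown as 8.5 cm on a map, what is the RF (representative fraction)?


ground = 45.0 km = 4500000 cm; RF denominator = ground / map = 4500000 / 8.5 ≈ 529412; RF = 1:529412

1:529412


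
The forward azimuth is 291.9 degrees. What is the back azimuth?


back azimuth = (291.9 + 180) mod 360 = 111.9 degrees

111.9 degrees


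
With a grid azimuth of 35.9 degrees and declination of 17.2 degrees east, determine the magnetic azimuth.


magnetic azimuth = grid azimuth - declination (east +ve)
mag_az = 35.9 - 17.2 = 18.7 degrees

18.7 degrees


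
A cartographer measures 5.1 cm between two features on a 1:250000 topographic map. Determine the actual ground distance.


ground = 5.1 cm * 250000 / 100 = 12750.0 m = 12.75 km

12.75 km


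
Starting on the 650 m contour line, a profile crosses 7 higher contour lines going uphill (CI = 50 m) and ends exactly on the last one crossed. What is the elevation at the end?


elevation = 650 + 7 * 50 = 1000 m

1000 m


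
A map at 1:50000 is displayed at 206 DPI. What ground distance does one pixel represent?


pixel_cm = 2.54 / 206 ≈ 0.01233 cm
ground = pixel_cm * 50000 / 100 = 2.54 * 50000 / (206 * 100) = 127000 / 20600 ≈ 6.17 m

6.17 m


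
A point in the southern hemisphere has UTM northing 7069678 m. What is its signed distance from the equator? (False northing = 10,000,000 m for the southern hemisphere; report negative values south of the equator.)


For southern: actual = 7069678 - 10000000 = -2930322 m

-2930322 m


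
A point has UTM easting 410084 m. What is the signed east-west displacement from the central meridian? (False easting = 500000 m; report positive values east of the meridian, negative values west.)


displacement = 410084 - 500000 = -89916 m

-89916 m


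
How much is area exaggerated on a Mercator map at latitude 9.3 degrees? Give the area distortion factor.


area_distortion = 1/cos^2(9.3) = 1.027

1.027


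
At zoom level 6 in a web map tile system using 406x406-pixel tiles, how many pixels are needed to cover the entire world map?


tiles per axis = 2^6 = 64
total tiles = 64^2 = 4096
pixels per axis = 64 * 406 = 25984
total pixels = 25984^2 = 675168256

675168256 pixels


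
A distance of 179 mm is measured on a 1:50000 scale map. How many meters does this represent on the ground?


ground = 179 mm * 50000 / 1000 = 8950.0 m

8950.0 m


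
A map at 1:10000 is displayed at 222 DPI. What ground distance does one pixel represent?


pixel_cm = 2.54 / 222 ≈ 0.011441 cm
ground = pixel_cm * 10000 / 100 = 2.54 * 10000 / (222 * 100) = 25400 / 22200 ≈ 1.14 m

1.14 m


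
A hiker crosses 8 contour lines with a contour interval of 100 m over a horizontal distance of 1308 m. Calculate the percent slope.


elevation change = 8 * 100 = 800 m
slope = 800 / 1308 * 100 = 61.2%

61.2%


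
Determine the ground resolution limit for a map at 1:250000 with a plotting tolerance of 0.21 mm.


ground = 0.21 mm * 250000 / 1000 = 52.5 m

52.5 m


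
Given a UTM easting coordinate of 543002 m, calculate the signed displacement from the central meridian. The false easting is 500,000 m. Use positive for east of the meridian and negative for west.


displacement = 543002 - 500000 = 43002 m

43002 m


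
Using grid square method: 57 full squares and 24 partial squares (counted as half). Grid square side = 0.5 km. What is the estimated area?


effective squares = 57 + 24 * 0.5 = 69.0
area = 69.0 * 0.25 = 17.25 km^2

17.25 km^2


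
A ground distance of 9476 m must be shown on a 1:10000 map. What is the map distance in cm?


map_cm = 9476 * 100 / 10000 = 94.76 cm

94.76 cm


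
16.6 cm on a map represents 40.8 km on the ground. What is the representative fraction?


ground = 40.8 km = 4080000 cm; RF denominator = ground / map = 4080000 / 16.6 ≈ 245783; RF = 1:245783

1:245783


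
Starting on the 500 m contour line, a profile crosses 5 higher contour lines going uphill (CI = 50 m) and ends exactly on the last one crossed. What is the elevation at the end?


elevation = 500 + 5 * 50 = 750 m

750 m


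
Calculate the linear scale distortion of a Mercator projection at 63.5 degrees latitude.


SF = 1 / cos(63.5) = 1 / 0.446198 = 2.241

2.241


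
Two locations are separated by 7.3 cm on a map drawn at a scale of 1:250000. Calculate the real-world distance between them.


ground = 7.3 cm * 250000 / 100 = 18250.0 m = 18.25 km

18.25 km


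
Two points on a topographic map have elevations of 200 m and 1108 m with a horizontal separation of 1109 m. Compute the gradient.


gradient = (1108 - 200) / 1109 = 908 / 1109 = 0.8188

0.8188


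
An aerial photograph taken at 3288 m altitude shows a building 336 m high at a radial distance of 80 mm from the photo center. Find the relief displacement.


d = h * r / H = 336 * 80 / 3288 = 8.18 mm

8.18 mm


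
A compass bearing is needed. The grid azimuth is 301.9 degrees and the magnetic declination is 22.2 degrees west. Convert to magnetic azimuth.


magnetic azimuth = grid azimuth - declination (east +ve)
mag_az = 301.9 - -22.2 = 324.1 degrees

324.1 degrees


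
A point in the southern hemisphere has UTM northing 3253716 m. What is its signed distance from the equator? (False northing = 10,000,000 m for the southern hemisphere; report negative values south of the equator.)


For southern: actual = 3253716 - 10000000 = -6746284 m

-6746284 m


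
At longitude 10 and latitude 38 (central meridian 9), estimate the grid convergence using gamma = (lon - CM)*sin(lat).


gamma = (10 - 9) * sin(38) = 1 * 0.615661 = 0.616 degrees

0.616 degrees


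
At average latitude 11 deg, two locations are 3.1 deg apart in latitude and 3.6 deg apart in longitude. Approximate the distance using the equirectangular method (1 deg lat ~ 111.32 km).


dlat_km = 3.1 * 111.32 = 345.092
dlon_km = 3.6 * 111.32 * cos(11) ≈ 393.389
dist = sqrt(345.092^2 + 393.389^2) ≈ 523.3 km

523.3 km
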